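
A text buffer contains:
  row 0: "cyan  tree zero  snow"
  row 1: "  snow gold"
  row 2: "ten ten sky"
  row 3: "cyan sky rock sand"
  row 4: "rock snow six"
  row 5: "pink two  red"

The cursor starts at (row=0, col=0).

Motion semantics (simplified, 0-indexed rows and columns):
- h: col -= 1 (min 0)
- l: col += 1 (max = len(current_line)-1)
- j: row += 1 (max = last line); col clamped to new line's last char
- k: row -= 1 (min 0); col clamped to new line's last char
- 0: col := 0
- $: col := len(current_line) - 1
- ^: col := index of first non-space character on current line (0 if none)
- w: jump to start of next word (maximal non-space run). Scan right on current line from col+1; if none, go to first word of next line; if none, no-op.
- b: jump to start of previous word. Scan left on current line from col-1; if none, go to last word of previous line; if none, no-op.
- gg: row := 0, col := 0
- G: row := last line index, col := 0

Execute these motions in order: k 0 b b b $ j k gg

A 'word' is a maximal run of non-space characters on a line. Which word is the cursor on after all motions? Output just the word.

Answer: cyan

Derivation:
After 1 (k): row=0 col=0 char='c'
After 2 (0): row=0 col=0 char='c'
After 3 (b): row=0 col=0 char='c'
After 4 (b): row=0 col=0 char='c'
After 5 (b): row=0 col=0 char='c'
After 6 ($): row=0 col=20 char='w'
After 7 (j): row=1 col=10 char='d'
After 8 (k): row=0 col=10 char='_'
After 9 (gg): row=0 col=0 char='c'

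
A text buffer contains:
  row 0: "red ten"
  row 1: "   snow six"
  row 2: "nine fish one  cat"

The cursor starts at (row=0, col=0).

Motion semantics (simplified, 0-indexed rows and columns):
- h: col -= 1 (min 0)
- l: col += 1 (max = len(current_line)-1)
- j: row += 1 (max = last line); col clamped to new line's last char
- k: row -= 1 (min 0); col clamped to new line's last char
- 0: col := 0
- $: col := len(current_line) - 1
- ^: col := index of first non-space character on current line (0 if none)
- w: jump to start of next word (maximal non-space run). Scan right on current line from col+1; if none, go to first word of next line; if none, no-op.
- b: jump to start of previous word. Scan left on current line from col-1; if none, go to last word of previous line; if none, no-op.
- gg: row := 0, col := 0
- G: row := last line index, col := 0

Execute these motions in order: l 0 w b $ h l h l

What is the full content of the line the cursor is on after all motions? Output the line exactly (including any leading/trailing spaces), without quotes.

Answer: red ten

Derivation:
After 1 (l): row=0 col=1 char='e'
After 2 (0): row=0 col=0 char='r'
After 3 (w): row=0 col=4 char='t'
After 4 (b): row=0 col=0 char='r'
After 5 ($): row=0 col=6 char='n'
After 6 (h): row=0 col=5 char='e'
After 7 (l): row=0 col=6 char='n'
After 8 (h): row=0 col=5 char='e'
After 9 (l): row=0 col=6 char='n'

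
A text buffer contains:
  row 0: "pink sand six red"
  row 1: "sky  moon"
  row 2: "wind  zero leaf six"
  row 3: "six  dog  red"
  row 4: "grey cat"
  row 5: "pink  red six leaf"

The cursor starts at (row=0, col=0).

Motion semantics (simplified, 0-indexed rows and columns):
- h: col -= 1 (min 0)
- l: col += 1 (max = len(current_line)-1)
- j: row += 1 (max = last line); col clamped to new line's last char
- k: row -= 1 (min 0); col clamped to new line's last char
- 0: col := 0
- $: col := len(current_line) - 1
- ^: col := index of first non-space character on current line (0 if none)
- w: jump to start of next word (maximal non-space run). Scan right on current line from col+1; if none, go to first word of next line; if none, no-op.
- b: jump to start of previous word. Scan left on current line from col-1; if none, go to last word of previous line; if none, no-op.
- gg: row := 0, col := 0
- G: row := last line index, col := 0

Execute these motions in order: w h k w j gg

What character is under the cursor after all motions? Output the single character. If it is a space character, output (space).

After 1 (w): row=0 col=5 char='s'
After 2 (h): row=0 col=4 char='_'
After 3 (k): row=0 col=4 char='_'
After 4 (w): row=0 col=5 char='s'
After 5 (j): row=1 col=5 char='m'
After 6 (gg): row=0 col=0 char='p'

Answer: p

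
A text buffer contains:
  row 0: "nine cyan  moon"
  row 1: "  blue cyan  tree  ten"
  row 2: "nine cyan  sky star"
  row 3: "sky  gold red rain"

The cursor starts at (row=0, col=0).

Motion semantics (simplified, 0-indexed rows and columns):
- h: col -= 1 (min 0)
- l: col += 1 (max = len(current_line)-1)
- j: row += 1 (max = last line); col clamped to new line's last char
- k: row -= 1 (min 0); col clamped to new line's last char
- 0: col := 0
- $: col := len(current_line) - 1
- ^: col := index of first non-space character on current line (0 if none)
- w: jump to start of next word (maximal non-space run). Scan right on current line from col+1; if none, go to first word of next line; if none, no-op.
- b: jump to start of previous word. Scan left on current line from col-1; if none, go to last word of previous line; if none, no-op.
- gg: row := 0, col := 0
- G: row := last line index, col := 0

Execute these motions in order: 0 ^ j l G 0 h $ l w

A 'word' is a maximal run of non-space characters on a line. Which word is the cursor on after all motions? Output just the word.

Answer: rain

Derivation:
After 1 (0): row=0 col=0 char='n'
After 2 (^): row=0 col=0 char='n'
After 3 (j): row=1 col=0 char='_'
After 4 (l): row=1 col=1 char='_'
After 5 (G): row=3 col=0 char='s'
After 6 (0): row=3 col=0 char='s'
After 7 (h): row=3 col=0 char='s'
After 8 ($): row=3 col=17 char='n'
After 9 (l): row=3 col=17 char='n'
After 10 (w): row=3 col=17 char='n'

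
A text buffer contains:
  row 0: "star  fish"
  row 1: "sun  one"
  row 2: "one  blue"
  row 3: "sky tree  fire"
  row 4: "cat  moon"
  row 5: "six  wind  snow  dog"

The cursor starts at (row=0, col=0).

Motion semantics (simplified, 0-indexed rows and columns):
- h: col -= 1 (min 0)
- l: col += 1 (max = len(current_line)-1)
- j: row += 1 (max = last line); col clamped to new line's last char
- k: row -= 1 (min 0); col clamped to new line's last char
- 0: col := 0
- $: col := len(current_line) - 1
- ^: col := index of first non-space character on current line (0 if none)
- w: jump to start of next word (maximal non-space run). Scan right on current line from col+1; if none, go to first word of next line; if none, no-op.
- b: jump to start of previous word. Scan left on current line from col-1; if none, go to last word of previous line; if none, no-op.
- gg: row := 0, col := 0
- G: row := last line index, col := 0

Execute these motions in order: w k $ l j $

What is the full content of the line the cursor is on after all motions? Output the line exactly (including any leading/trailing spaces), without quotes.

Answer: sun  one

Derivation:
After 1 (w): row=0 col=6 char='f'
After 2 (k): row=0 col=6 char='f'
After 3 ($): row=0 col=9 char='h'
After 4 (l): row=0 col=9 char='h'
After 5 (j): row=1 col=7 char='e'
After 6 ($): row=1 col=7 char='e'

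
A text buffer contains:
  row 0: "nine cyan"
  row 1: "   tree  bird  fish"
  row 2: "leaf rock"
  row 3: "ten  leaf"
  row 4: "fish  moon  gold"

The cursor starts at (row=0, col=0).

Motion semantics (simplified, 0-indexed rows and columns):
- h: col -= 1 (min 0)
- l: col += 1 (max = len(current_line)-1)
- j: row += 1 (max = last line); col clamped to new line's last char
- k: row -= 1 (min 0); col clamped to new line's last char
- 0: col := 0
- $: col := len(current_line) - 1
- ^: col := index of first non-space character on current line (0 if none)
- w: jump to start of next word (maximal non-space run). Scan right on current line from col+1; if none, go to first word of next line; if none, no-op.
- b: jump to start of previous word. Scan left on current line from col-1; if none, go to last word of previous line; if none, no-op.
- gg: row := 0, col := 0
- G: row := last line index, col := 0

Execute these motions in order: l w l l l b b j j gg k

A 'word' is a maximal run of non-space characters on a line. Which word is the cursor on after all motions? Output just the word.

After 1 (l): row=0 col=1 char='i'
After 2 (w): row=0 col=5 char='c'
After 3 (l): row=0 col=6 char='y'
After 4 (l): row=0 col=7 char='a'
After 5 (l): row=0 col=8 char='n'
After 6 (b): row=0 col=5 char='c'
After 7 (b): row=0 col=0 char='n'
After 8 (j): row=1 col=0 char='_'
After 9 (j): row=2 col=0 char='l'
After 10 (gg): row=0 col=0 char='n'
After 11 (k): row=0 col=0 char='n'

Answer: nine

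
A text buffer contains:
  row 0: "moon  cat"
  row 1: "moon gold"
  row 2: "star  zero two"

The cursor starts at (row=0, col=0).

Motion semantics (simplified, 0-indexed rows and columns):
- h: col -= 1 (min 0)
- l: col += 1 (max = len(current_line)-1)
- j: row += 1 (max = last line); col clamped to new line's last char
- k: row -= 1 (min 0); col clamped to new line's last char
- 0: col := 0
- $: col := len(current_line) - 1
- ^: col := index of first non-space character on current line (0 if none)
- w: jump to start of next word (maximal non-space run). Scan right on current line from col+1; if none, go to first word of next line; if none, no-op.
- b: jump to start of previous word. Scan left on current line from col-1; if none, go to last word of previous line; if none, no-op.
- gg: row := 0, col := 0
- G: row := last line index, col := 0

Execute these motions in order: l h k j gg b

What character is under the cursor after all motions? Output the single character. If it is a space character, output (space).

Answer: m

Derivation:
After 1 (l): row=0 col=1 char='o'
After 2 (h): row=0 col=0 char='m'
After 3 (k): row=0 col=0 char='m'
After 4 (j): row=1 col=0 char='m'
After 5 (gg): row=0 col=0 char='m'
After 6 (b): row=0 col=0 char='m'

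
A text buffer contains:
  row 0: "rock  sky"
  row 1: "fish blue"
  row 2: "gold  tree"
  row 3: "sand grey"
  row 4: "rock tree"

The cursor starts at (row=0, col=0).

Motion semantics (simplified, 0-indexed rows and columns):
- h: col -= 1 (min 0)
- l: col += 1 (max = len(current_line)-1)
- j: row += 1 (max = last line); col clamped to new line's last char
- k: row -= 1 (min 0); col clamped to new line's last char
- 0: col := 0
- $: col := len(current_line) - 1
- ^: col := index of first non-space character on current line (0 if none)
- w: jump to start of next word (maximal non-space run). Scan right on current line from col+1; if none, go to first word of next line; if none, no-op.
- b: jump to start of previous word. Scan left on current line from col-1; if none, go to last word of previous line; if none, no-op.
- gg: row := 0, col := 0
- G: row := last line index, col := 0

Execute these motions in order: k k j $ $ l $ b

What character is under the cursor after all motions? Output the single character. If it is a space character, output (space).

After 1 (k): row=0 col=0 char='r'
After 2 (k): row=0 col=0 char='r'
After 3 (j): row=1 col=0 char='f'
After 4 ($): row=1 col=8 char='e'
After 5 ($): row=1 col=8 char='e'
After 6 (l): row=1 col=8 char='e'
After 7 ($): row=1 col=8 char='e'
After 8 (b): row=1 col=5 char='b'

Answer: b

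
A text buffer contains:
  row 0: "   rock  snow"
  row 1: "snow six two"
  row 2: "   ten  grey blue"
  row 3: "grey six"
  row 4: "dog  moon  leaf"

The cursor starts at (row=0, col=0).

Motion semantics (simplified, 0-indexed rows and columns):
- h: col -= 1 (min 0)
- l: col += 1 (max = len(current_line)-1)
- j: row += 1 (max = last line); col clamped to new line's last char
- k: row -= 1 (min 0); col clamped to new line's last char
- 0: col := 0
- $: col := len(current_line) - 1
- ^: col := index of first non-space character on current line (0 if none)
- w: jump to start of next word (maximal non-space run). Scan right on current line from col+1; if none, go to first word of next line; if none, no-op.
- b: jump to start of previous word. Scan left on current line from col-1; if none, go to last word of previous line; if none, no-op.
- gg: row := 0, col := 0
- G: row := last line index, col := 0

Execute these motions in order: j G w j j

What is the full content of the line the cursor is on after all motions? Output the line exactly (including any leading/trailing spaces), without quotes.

Answer: dog  moon  leaf

Derivation:
After 1 (j): row=1 col=0 char='s'
After 2 (G): row=4 col=0 char='d'
After 3 (w): row=4 col=5 char='m'
After 4 (j): row=4 col=5 char='m'
After 5 (j): row=4 col=5 char='m'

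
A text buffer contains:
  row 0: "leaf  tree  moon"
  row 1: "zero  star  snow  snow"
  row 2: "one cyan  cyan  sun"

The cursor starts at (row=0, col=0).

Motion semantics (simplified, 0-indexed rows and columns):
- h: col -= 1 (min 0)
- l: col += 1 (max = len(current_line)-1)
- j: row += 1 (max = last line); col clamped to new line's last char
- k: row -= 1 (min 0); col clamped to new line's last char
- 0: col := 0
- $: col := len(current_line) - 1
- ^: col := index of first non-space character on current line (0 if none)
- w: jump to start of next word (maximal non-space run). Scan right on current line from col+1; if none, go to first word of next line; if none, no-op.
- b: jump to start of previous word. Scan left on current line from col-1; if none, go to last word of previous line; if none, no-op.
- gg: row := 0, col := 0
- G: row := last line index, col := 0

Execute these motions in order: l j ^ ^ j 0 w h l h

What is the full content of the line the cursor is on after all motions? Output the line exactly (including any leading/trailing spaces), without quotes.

Answer: one cyan  cyan  sun

Derivation:
After 1 (l): row=0 col=1 char='e'
After 2 (j): row=1 col=1 char='e'
After 3 (^): row=1 col=0 char='z'
After 4 (^): row=1 col=0 char='z'
After 5 (j): row=2 col=0 char='o'
After 6 (0): row=2 col=0 char='o'
After 7 (w): row=2 col=4 char='c'
After 8 (h): row=2 col=3 char='_'
After 9 (l): row=2 col=4 char='c'
After 10 (h): row=2 col=3 char='_'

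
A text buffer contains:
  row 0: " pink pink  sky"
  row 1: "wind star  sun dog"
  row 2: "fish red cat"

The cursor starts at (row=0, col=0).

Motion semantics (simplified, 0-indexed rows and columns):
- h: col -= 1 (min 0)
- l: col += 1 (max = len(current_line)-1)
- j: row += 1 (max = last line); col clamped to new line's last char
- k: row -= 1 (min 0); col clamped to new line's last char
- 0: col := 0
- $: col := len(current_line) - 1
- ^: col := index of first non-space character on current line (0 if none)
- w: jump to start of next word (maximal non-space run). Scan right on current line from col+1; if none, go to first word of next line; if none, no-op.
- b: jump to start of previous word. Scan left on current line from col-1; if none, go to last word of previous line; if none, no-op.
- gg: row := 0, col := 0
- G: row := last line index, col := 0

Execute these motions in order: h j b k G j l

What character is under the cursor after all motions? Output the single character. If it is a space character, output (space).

Answer: i

Derivation:
After 1 (h): row=0 col=0 char='_'
After 2 (j): row=1 col=0 char='w'
After 3 (b): row=0 col=12 char='s'
After 4 (k): row=0 col=12 char='s'
After 5 (G): row=2 col=0 char='f'
After 6 (j): row=2 col=0 char='f'
After 7 (l): row=2 col=1 char='i'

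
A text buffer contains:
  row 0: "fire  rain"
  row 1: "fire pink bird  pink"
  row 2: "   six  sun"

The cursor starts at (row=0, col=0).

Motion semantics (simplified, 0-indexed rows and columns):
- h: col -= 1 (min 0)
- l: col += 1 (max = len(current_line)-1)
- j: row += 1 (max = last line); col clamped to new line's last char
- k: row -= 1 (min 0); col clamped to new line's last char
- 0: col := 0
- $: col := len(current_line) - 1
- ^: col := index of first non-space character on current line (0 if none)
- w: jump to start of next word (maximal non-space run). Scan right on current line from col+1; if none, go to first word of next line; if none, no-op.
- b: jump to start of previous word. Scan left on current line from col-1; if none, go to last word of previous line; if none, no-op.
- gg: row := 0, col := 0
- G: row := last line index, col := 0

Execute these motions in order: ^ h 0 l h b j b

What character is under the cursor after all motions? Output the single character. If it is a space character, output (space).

Answer: r

Derivation:
After 1 (^): row=0 col=0 char='f'
After 2 (h): row=0 col=0 char='f'
After 3 (0): row=0 col=0 char='f'
After 4 (l): row=0 col=1 char='i'
After 5 (h): row=0 col=0 char='f'
After 6 (b): row=0 col=0 char='f'
After 7 (j): row=1 col=0 char='f'
After 8 (b): row=0 col=6 char='r'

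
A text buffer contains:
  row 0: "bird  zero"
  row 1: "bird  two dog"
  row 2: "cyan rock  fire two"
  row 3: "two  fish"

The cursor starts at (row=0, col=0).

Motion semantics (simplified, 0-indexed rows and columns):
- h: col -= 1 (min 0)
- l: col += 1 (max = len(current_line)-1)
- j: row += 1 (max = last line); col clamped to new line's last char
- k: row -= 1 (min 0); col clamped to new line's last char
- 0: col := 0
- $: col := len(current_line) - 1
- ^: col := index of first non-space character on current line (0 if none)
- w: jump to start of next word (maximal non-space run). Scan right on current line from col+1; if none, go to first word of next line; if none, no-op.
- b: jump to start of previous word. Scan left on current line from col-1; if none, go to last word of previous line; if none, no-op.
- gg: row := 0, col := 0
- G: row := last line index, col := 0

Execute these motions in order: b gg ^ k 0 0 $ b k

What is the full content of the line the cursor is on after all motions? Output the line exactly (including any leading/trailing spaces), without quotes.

Answer: bird  zero

Derivation:
After 1 (b): row=0 col=0 char='b'
After 2 (gg): row=0 col=0 char='b'
After 3 (^): row=0 col=0 char='b'
After 4 (k): row=0 col=0 char='b'
After 5 (0): row=0 col=0 char='b'
After 6 (0): row=0 col=0 char='b'
After 7 ($): row=0 col=9 char='o'
After 8 (b): row=0 col=6 char='z'
After 9 (k): row=0 col=6 char='z'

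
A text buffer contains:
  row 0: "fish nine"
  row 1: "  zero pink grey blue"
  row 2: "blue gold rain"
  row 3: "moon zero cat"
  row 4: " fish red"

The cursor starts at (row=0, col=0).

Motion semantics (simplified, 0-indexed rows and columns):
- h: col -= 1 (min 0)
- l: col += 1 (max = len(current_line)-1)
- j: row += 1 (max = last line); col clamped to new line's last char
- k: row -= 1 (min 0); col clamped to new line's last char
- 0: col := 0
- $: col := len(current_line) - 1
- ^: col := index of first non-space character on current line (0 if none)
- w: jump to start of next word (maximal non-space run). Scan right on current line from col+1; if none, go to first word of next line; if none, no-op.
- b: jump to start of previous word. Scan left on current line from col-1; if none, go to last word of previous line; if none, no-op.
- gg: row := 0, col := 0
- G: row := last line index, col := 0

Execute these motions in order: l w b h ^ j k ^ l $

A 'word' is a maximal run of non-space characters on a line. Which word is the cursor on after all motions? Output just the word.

After 1 (l): row=0 col=1 char='i'
After 2 (w): row=0 col=5 char='n'
After 3 (b): row=0 col=0 char='f'
After 4 (h): row=0 col=0 char='f'
After 5 (^): row=0 col=0 char='f'
After 6 (j): row=1 col=0 char='_'
After 7 (k): row=0 col=0 char='f'
After 8 (^): row=0 col=0 char='f'
After 9 (l): row=0 col=1 char='i'
After 10 ($): row=0 col=8 char='e'

Answer: nine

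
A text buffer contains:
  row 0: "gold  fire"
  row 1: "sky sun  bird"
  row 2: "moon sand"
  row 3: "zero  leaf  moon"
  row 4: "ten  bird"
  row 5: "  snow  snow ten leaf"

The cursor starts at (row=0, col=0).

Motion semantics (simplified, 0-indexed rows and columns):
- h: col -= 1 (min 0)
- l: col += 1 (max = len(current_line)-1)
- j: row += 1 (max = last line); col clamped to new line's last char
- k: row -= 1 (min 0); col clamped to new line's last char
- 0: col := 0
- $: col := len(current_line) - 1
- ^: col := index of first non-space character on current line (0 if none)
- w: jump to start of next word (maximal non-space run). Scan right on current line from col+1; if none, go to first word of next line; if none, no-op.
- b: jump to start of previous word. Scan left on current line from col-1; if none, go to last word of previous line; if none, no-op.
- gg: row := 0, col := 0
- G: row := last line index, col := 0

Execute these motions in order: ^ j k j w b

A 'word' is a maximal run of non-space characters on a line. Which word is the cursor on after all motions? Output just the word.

Answer: sky

Derivation:
After 1 (^): row=0 col=0 char='g'
After 2 (j): row=1 col=0 char='s'
After 3 (k): row=0 col=0 char='g'
After 4 (j): row=1 col=0 char='s'
After 5 (w): row=1 col=4 char='s'
After 6 (b): row=1 col=0 char='s'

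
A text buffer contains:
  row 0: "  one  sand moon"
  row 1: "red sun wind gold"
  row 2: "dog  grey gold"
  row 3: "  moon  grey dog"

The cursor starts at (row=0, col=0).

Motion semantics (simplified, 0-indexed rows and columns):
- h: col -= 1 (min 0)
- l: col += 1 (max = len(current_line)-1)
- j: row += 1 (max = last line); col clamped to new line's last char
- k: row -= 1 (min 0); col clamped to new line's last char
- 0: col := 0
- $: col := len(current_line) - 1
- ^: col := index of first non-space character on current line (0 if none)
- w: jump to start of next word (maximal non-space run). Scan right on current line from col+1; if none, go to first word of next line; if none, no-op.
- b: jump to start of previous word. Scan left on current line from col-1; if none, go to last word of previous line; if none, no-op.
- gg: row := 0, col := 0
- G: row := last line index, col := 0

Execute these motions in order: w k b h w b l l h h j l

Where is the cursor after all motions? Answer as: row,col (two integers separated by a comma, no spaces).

Answer: 1,3

Derivation:
After 1 (w): row=0 col=2 char='o'
After 2 (k): row=0 col=2 char='o'
After 3 (b): row=0 col=2 char='o'
After 4 (h): row=0 col=1 char='_'
After 5 (w): row=0 col=2 char='o'
After 6 (b): row=0 col=2 char='o'
After 7 (l): row=0 col=3 char='n'
After 8 (l): row=0 col=4 char='e'
After 9 (h): row=0 col=3 char='n'
After 10 (h): row=0 col=2 char='o'
After 11 (j): row=1 col=2 char='d'
After 12 (l): row=1 col=3 char='_'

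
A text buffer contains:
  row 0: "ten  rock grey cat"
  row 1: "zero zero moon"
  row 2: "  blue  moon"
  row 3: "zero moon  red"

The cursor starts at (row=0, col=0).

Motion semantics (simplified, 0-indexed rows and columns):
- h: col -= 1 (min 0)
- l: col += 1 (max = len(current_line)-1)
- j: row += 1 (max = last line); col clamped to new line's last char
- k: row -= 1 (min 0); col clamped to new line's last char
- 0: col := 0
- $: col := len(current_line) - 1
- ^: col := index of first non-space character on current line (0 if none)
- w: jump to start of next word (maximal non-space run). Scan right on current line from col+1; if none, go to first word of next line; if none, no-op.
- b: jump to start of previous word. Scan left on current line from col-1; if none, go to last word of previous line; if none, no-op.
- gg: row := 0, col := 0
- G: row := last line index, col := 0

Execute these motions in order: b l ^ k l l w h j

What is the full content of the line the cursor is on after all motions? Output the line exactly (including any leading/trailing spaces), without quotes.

Answer: zero zero moon

Derivation:
After 1 (b): row=0 col=0 char='t'
After 2 (l): row=0 col=1 char='e'
After 3 (^): row=0 col=0 char='t'
After 4 (k): row=0 col=0 char='t'
After 5 (l): row=0 col=1 char='e'
After 6 (l): row=0 col=2 char='n'
After 7 (w): row=0 col=5 char='r'
After 8 (h): row=0 col=4 char='_'
After 9 (j): row=1 col=4 char='_'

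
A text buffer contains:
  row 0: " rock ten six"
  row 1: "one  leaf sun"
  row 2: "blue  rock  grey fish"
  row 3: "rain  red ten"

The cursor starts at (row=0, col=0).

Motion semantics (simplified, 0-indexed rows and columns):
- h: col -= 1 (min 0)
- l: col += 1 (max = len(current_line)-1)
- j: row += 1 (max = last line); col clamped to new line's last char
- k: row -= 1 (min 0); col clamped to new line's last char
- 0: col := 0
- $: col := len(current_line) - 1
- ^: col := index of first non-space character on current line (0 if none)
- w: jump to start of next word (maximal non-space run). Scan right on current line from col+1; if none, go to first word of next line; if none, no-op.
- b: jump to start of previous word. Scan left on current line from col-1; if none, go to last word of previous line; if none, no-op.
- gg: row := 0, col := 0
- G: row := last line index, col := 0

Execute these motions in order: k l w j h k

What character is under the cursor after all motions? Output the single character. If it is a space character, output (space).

Answer: (space)

Derivation:
After 1 (k): row=0 col=0 char='_'
After 2 (l): row=0 col=1 char='r'
After 3 (w): row=0 col=6 char='t'
After 4 (j): row=1 col=6 char='e'
After 5 (h): row=1 col=5 char='l'
After 6 (k): row=0 col=5 char='_'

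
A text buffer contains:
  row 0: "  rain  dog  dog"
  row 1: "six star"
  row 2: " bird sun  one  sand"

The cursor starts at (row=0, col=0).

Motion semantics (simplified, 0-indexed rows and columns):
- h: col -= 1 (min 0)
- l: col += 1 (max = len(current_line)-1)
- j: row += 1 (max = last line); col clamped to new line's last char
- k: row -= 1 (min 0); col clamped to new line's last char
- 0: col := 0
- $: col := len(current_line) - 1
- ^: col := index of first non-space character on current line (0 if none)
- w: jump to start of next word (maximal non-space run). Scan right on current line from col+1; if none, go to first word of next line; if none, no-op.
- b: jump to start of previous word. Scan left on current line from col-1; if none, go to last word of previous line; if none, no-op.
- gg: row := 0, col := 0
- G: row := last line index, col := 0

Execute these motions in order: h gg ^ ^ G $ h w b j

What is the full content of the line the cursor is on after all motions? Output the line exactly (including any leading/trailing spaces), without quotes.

Answer:  bird sun  one  sand

Derivation:
After 1 (h): row=0 col=0 char='_'
After 2 (gg): row=0 col=0 char='_'
After 3 (^): row=0 col=2 char='r'
After 4 (^): row=0 col=2 char='r'
After 5 (G): row=2 col=0 char='_'
After 6 ($): row=2 col=19 char='d'
After 7 (h): row=2 col=18 char='n'
After 8 (w): row=2 col=18 char='n'
After 9 (b): row=2 col=16 char='s'
After 10 (j): row=2 col=16 char='s'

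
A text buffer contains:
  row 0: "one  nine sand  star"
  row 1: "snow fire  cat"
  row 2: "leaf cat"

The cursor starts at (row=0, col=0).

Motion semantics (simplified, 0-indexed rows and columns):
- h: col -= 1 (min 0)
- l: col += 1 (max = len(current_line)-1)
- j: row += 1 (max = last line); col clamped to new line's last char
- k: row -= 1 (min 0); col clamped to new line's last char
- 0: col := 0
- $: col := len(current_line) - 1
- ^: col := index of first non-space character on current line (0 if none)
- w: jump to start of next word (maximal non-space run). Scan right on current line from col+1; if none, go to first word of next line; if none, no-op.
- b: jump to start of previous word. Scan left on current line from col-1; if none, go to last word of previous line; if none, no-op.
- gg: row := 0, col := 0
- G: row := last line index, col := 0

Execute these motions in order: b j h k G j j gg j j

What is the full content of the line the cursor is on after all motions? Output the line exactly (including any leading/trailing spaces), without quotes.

After 1 (b): row=0 col=0 char='o'
After 2 (j): row=1 col=0 char='s'
After 3 (h): row=1 col=0 char='s'
After 4 (k): row=0 col=0 char='o'
After 5 (G): row=2 col=0 char='l'
After 6 (j): row=2 col=0 char='l'
After 7 (j): row=2 col=0 char='l'
After 8 (gg): row=0 col=0 char='o'
After 9 (j): row=1 col=0 char='s'
After 10 (j): row=2 col=0 char='l'

Answer: leaf cat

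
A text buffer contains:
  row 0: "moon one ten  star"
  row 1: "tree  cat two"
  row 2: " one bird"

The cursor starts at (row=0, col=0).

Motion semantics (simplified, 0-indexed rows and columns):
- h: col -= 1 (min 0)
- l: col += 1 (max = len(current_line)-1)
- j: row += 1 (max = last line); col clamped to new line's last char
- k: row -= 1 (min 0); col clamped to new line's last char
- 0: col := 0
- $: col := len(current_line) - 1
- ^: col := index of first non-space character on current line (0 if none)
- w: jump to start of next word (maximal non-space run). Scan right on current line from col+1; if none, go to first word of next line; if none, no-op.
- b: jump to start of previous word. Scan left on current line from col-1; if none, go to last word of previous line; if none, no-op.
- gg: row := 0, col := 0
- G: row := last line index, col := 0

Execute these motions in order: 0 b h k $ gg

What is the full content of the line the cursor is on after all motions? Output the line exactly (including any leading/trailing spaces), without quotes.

After 1 (0): row=0 col=0 char='m'
After 2 (b): row=0 col=0 char='m'
After 3 (h): row=0 col=0 char='m'
After 4 (k): row=0 col=0 char='m'
After 5 ($): row=0 col=17 char='r'
After 6 (gg): row=0 col=0 char='m'

Answer: moon one ten  star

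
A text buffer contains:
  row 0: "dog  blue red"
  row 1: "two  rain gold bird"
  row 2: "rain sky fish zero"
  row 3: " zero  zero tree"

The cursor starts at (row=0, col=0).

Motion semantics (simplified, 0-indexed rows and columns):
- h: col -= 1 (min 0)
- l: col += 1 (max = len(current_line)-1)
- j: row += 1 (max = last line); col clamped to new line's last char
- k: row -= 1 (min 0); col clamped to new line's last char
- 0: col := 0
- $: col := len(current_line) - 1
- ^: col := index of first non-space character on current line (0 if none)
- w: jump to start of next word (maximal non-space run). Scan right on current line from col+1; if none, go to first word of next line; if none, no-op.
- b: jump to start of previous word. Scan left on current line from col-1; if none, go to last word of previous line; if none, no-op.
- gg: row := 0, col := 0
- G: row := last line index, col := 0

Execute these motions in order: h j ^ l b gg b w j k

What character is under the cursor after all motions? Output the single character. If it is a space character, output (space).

Answer: b

Derivation:
After 1 (h): row=0 col=0 char='d'
After 2 (j): row=1 col=0 char='t'
After 3 (^): row=1 col=0 char='t'
After 4 (l): row=1 col=1 char='w'
After 5 (b): row=1 col=0 char='t'
After 6 (gg): row=0 col=0 char='d'
After 7 (b): row=0 col=0 char='d'
After 8 (w): row=0 col=5 char='b'
After 9 (j): row=1 col=5 char='r'
After 10 (k): row=0 col=5 char='b'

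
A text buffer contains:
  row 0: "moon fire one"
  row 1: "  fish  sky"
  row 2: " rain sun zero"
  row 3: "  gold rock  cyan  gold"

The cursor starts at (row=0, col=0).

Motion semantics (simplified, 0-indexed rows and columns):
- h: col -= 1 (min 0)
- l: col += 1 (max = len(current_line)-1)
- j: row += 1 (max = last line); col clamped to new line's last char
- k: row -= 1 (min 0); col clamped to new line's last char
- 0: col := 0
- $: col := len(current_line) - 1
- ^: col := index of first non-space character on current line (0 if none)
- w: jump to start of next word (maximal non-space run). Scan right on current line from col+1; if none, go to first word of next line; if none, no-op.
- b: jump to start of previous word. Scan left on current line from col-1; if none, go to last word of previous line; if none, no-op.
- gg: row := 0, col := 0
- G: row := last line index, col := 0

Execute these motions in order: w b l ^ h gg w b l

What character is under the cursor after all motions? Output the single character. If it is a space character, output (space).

After 1 (w): row=0 col=5 char='f'
After 2 (b): row=0 col=0 char='m'
After 3 (l): row=0 col=1 char='o'
After 4 (^): row=0 col=0 char='m'
After 5 (h): row=0 col=0 char='m'
After 6 (gg): row=0 col=0 char='m'
After 7 (w): row=0 col=5 char='f'
After 8 (b): row=0 col=0 char='m'
After 9 (l): row=0 col=1 char='o'

Answer: o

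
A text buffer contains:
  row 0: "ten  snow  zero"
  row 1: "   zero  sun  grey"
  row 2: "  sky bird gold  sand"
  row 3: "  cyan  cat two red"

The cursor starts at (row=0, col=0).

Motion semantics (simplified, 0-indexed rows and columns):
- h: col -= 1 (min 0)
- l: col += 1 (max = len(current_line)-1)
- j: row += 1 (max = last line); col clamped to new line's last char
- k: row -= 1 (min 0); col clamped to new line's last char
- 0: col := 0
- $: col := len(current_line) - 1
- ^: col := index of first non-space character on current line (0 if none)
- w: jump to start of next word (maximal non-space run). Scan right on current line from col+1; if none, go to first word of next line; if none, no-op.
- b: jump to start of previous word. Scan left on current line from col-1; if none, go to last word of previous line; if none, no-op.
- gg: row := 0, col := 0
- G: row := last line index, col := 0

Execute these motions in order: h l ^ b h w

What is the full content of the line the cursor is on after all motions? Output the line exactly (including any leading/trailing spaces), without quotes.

After 1 (h): row=0 col=0 char='t'
After 2 (l): row=0 col=1 char='e'
After 3 (^): row=0 col=0 char='t'
After 4 (b): row=0 col=0 char='t'
After 5 (h): row=0 col=0 char='t'
After 6 (w): row=0 col=5 char='s'

Answer: ten  snow  zero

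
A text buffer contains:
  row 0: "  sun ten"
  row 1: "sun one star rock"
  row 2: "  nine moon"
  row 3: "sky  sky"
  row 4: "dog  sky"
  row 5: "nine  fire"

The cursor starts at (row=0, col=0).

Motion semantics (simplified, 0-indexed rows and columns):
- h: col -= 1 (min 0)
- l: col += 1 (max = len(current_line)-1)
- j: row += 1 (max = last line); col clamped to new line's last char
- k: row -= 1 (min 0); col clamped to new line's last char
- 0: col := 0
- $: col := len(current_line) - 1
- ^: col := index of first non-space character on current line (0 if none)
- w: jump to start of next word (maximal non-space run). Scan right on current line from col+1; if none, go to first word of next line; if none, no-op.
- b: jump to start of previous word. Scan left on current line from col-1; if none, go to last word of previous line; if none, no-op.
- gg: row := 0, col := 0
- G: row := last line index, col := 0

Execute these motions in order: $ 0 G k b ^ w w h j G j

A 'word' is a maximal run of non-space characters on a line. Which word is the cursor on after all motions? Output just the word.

After 1 ($): row=0 col=8 char='n'
After 2 (0): row=0 col=0 char='_'
After 3 (G): row=5 col=0 char='n'
After 4 (k): row=4 col=0 char='d'
After 5 (b): row=3 col=5 char='s'
After 6 (^): row=3 col=0 char='s'
After 7 (w): row=3 col=5 char='s'
After 8 (w): row=4 col=0 char='d'
After 9 (h): row=4 col=0 char='d'
After 10 (j): row=5 col=0 char='n'
After 11 (G): row=5 col=0 char='n'
After 12 (j): row=5 col=0 char='n'

Answer: nine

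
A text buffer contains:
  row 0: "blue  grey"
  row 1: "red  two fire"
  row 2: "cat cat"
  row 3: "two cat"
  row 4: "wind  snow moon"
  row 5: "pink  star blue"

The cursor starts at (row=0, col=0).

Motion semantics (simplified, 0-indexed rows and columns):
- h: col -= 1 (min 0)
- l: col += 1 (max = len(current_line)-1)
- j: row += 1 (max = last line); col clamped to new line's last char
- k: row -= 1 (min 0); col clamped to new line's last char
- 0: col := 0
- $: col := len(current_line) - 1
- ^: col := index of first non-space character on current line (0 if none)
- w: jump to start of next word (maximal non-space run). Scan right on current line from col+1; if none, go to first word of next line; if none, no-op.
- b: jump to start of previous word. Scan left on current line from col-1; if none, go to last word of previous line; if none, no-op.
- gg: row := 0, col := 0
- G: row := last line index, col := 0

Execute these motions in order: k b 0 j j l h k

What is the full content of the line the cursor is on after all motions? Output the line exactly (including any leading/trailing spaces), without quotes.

After 1 (k): row=0 col=0 char='b'
After 2 (b): row=0 col=0 char='b'
After 3 (0): row=0 col=0 char='b'
After 4 (j): row=1 col=0 char='r'
After 5 (j): row=2 col=0 char='c'
After 6 (l): row=2 col=1 char='a'
After 7 (h): row=2 col=0 char='c'
After 8 (k): row=1 col=0 char='r'

Answer: red  two fire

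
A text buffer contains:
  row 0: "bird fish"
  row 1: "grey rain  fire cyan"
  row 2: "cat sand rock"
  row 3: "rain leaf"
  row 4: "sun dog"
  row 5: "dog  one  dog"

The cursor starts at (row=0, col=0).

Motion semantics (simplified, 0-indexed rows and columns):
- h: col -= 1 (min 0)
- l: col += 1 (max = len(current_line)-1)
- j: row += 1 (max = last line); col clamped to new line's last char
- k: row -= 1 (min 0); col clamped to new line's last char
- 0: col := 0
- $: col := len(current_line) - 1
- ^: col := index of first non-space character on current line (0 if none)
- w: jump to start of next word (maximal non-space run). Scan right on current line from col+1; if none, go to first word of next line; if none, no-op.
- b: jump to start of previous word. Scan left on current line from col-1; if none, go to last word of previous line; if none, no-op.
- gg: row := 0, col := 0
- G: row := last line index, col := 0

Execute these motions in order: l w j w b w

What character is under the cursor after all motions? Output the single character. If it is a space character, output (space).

After 1 (l): row=0 col=1 char='i'
After 2 (w): row=0 col=5 char='f'
After 3 (j): row=1 col=5 char='r'
After 4 (w): row=1 col=11 char='f'
After 5 (b): row=1 col=5 char='r'
After 6 (w): row=1 col=11 char='f'

Answer: f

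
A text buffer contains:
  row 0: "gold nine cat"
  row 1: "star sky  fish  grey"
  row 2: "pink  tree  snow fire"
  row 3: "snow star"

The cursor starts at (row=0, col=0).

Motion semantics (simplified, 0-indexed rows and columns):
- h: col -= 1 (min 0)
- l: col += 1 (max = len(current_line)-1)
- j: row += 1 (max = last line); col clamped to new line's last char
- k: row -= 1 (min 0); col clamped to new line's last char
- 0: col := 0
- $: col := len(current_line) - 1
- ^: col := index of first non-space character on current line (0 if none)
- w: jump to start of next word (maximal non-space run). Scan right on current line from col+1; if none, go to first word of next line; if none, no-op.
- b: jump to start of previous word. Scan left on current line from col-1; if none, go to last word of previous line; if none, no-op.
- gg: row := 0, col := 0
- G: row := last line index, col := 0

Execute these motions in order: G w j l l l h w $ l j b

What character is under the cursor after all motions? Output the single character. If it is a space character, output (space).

After 1 (G): row=3 col=0 char='s'
After 2 (w): row=3 col=5 char='s'
After 3 (j): row=3 col=5 char='s'
After 4 (l): row=3 col=6 char='t'
After 5 (l): row=3 col=7 char='a'
After 6 (l): row=3 col=8 char='r'
After 7 (h): row=3 col=7 char='a'
After 8 (w): row=3 col=7 char='a'
After 9 ($): row=3 col=8 char='r'
After 10 (l): row=3 col=8 char='r'
After 11 (j): row=3 col=8 char='r'
After 12 (b): row=3 col=5 char='s'

Answer: s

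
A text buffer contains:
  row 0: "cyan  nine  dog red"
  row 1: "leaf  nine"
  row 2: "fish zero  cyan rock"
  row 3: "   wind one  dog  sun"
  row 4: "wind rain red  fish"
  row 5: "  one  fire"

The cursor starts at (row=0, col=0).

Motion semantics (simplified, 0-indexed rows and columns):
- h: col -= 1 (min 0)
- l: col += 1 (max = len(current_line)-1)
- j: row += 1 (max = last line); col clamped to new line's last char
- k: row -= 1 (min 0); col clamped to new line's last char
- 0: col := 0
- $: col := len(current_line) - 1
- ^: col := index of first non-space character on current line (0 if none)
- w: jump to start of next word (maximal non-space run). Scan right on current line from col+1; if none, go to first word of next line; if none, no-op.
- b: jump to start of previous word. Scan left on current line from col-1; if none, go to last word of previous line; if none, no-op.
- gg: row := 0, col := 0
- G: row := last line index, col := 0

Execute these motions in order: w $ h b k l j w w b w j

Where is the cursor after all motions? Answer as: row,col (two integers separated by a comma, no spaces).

After 1 (w): row=0 col=6 char='n'
After 2 ($): row=0 col=18 char='d'
After 3 (h): row=0 col=17 char='e'
After 4 (b): row=0 col=16 char='r'
After 5 (k): row=0 col=16 char='r'
After 6 (l): row=0 col=17 char='e'
After 7 (j): row=1 col=9 char='e'
After 8 (w): row=2 col=0 char='f'
After 9 (w): row=2 col=5 char='z'
After 10 (b): row=2 col=0 char='f'
After 11 (w): row=2 col=5 char='z'
After 12 (j): row=3 col=5 char='n'

Answer: 3,5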